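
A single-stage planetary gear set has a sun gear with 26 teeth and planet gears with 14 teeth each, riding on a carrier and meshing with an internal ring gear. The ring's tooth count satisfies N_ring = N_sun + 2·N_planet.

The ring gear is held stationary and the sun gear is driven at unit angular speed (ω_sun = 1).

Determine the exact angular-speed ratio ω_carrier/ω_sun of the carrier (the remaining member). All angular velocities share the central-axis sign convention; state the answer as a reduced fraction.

13/40

N_ring = 26 + 2·14 = 54
26(ω_s−ω_c) = −54(ω_r−ω_c),  ω_r=0, ω_s=1
26(1−ω_c) = −54(0−ω_c)  ⇒  80ω_c = 26  ⇒  ω_c = 13/40
ω_c/ω_s = 13/40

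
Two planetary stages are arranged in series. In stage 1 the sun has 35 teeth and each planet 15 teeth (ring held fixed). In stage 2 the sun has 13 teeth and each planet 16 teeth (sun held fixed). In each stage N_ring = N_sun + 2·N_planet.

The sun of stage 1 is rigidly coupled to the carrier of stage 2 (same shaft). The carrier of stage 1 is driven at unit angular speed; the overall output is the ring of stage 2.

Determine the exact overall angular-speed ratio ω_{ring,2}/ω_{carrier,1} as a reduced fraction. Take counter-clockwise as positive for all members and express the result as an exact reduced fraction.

232/63

Stage 1: N_ring = 35 + 2·15 = 65
Stage 1: 35(ω_s−ω_c) = −65(ω_r−ω_c),  ω_r=0, ω_c=1
Stage 1: ω_s = 1 − (65/35)(0−1) = 20/7
  ⇒ ω_s¹/ω_c¹ = 20/7
Stage 2: N_ring = 13 + 2·16 = 45
Stage 2: 13(ω_s−ω_c) = −45(ω_r−ω_c),  ω_s=0, ω_c=1
Stage 2: ω_r = 1 − (13/45)(0−1) = 58/45
  ⇒ ω_r²/ω_c² = 58/45
Coupling ω_c² = ω_s¹ ⇒ overall = 20/7 × 58/45 = 232/63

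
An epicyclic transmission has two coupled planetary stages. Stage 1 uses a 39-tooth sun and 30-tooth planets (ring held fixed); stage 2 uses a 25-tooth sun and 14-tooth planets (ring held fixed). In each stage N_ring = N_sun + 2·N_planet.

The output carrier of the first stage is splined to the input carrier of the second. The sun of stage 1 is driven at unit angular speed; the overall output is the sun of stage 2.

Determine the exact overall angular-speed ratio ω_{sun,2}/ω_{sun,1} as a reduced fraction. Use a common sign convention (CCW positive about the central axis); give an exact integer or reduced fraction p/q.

Stage 1: N_ring = 39 + 2·30 = 99
Stage 1: 39(ω_s−ω_c) = −99(ω_r−ω_c),  ω_r=0, ω_s=1
Stage 1: 39(1−ω_c) = −99(0−ω_c)  ⇒  138ω_c = 39  ⇒  ω_c = 13/46
  ⇒ ω_c¹/ω_s¹ = 13/46
Stage 2: N_ring = 25 + 2·14 = 53
Stage 2: 25(ω_s−ω_c) = −53(ω_r−ω_c),  ω_r=0, ω_c=1
Stage 2: ω_s = 1 − (53/25)(0−1) = 78/25
  ⇒ ω_s²/ω_c² = 78/25
Coupling ω_c² = ω_c¹ ⇒ overall = 13/46 × 78/25 = 507/575

507/575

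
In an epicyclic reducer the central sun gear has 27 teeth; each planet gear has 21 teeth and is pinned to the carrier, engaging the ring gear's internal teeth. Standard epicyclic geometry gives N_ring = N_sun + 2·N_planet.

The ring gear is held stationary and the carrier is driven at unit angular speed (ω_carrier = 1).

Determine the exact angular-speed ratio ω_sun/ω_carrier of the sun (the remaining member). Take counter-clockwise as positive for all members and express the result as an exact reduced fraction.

N_ring = 27 + 2·21 = 69
27(ω_s−ω_c) = −69(ω_r−ω_c),  ω_r=0, ω_c=1
ω_s = 1 − (69/27)(0−1) = 32/9
ω_s/ω_c = 32/9

32/9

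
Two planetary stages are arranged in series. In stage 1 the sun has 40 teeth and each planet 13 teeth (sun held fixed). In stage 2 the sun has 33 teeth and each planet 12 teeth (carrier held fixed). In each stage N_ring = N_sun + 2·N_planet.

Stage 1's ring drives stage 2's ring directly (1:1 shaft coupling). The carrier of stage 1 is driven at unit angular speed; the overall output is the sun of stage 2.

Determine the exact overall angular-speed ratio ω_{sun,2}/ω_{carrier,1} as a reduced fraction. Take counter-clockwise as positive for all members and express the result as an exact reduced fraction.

-1007/363

Stage 1: N_ring = 40 + 2·13 = 66
Stage 1: 40(ω_s−ω_c) = −66(ω_r−ω_c),  ω_s=0, ω_c=1
Stage 1: ω_r = 1 − (40/66)(0−1) = 53/33
  ⇒ ω_r¹/ω_c¹ = 53/33
Stage 2: N_ring = 33 + 2·12 = 57
Stage 2: 33(ω_s−ω_c) = −57(ω_r−ω_c),  ω_c=0, ω_r=1
Stage 2: ω_s = 0 − (57/33)(1−0) = -19/11
  ⇒ ω_s²/ω_r² = -19/11
Coupling ω_r² = ω_r¹ ⇒ overall = 53/33 × -19/11 = -1007/363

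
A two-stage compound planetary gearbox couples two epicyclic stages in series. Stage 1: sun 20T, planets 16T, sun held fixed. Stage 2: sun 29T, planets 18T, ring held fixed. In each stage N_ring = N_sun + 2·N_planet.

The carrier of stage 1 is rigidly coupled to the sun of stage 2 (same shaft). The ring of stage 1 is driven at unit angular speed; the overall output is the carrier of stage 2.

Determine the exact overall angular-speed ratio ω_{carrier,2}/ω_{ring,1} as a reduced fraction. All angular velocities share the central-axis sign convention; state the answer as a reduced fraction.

Stage 1: N_ring = 20 + 2·16 = 52
Stage 1: 20(ω_s−ω_c) = −52(ω_r−ω_c),  ω_s=0, ω_r=1
Stage 1: 20(0−ω_c) = −52(1−ω_c)  ⇒  72ω_c = 52  ⇒  ω_c = 13/18
  ⇒ ω_c¹/ω_r¹ = 13/18
Stage 2: N_ring = 29 + 2·18 = 65
Stage 2: 29(ω_s−ω_c) = −65(ω_r−ω_c),  ω_r=0, ω_s=1
Stage 2: 29(1−ω_c) = −65(0−ω_c)  ⇒  94ω_c = 29  ⇒  ω_c = 29/94
  ⇒ ω_c²/ω_s² = 29/94
Coupling ω_s² = ω_c¹ ⇒ overall = 13/18 × 29/94 = 377/1692

377/1692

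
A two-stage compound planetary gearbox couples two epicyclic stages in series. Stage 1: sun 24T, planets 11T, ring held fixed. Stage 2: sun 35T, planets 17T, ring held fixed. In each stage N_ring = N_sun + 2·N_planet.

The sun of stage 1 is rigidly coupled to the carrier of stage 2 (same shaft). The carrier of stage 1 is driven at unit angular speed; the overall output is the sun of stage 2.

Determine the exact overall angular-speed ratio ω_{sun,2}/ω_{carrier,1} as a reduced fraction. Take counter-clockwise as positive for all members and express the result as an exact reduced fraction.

26/3

Stage 1: N_ring = 24 + 2·11 = 46
Stage 1: 24(ω_s−ω_c) = −46(ω_r−ω_c),  ω_r=0, ω_c=1
Stage 1: ω_s = 1 − (46/24)(0−1) = 35/12
  ⇒ ω_s¹/ω_c¹ = 35/12
Stage 2: N_ring = 35 + 2·17 = 69
Stage 2: 35(ω_s−ω_c) = −69(ω_r−ω_c),  ω_r=0, ω_c=1
Stage 2: ω_s = 1 − (69/35)(0−1) = 104/35
  ⇒ ω_s²/ω_c² = 104/35
Coupling ω_c² = ω_s¹ ⇒ overall = 35/12 × 104/35 = 26/3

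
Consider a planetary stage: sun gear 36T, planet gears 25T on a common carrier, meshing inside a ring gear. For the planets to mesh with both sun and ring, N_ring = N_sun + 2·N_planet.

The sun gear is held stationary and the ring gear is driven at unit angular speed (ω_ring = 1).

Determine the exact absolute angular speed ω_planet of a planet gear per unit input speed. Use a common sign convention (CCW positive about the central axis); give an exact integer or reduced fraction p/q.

43/25

N_ring = 36 + 2·25 = 86
36(ω_s−ω_c) = −86(ω_r−ω_c),  ω_s=0, ω_r=1
36(0−ω_c) = −86(1−ω_c)  ⇒  122ω_c = 86  ⇒  ω_c = 43/61
sun–planet: 36·(0−43/61) = −25·(ω_p−ω_c)  ⇒  ω_p−ω_c = −(36/25)·(-43/61) = 1548/1525
ω_p = 43/61 + 1548/1525 = 43/25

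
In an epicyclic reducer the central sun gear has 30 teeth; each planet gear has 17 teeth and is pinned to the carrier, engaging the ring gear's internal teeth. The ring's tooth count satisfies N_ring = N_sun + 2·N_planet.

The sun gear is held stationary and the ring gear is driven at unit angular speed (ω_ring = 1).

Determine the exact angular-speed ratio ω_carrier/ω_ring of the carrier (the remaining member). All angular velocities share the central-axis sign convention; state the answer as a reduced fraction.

N_ring = 30 + 2·17 = 64
30(ω_s−ω_c) = −64(ω_r−ω_c),  ω_s=0, ω_r=1
30(0−ω_c) = −64(1−ω_c)  ⇒  94ω_c = 64  ⇒  ω_c = 32/47
ω_c/ω_r = 32/47

32/47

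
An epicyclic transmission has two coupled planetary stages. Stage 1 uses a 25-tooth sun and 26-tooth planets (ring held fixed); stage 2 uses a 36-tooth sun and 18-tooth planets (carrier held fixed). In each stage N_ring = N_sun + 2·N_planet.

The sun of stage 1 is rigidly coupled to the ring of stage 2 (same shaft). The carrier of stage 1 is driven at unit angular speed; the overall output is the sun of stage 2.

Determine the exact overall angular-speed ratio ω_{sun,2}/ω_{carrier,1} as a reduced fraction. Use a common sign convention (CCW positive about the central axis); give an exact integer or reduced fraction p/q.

-204/25

Stage 1: N_ring = 25 + 2·26 = 77
Stage 1: 25(ω_s−ω_c) = −77(ω_r−ω_c),  ω_r=0, ω_c=1
Stage 1: ω_s = 1 − (77/25)(0−1) = 102/25
  ⇒ ω_s¹/ω_c¹ = 102/25
Stage 2: N_ring = 36 + 2·18 = 72
Stage 2: 36(ω_s−ω_c) = −72(ω_r−ω_c),  ω_c=0, ω_r=1
Stage 2: ω_s = 0 − (72/36)(1−0) = -2
  ⇒ ω_s²/ω_r² = -2
Coupling ω_r² = ω_s¹ ⇒ overall = 102/25 × -2 = -204/25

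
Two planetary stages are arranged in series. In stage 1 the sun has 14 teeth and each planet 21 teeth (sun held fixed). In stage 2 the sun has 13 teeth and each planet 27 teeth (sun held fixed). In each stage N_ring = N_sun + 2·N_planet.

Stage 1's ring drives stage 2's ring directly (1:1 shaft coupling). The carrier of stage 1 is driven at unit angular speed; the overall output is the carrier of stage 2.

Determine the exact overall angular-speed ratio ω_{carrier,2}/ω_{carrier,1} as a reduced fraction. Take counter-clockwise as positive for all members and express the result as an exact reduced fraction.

67/64

Stage 1: N_ring = 14 + 2·21 = 56
Stage 1: 14(ω_s−ω_c) = −56(ω_r−ω_c),  ω_s=0, ω_c=1
Stage 1: ω_r = 1 − (14/56)(0−1) = 5/4
  ⇒ ω_r¹/ω_c¹ = 5/4
Stage 2: N_ring = 13 + 2·27 = 67
Stage 2: 13(ω_s−ω_c) = −67(ω_r−ω_c),  ω_s=0, ω_r=1
Stage 2: 13(0−ω_c) = −67(1−ω_c)  ⇒  80ω_c = 67  ⇒  ω_c = 67/80
  ⇒ ω_c²/ω_r² = 67/80
Coupling ω_r² = ω_r¹ ⇒ overall = 5/4 × 67/80 = 67/64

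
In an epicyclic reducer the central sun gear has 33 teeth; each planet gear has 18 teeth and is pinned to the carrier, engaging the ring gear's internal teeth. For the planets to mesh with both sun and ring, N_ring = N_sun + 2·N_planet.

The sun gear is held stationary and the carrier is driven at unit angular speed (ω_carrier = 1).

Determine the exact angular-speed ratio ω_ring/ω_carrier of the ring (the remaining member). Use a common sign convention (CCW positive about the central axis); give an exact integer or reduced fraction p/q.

N_ring = 33 + 2·18 = 69
33(ω_s−ω_c) = −69(ω_r−ω_c),  ω_s=0, ω_c=1
ω_r = 1 − (33/69)(0−1) = 34/23
ω_r/ω_c = 34/23

34/23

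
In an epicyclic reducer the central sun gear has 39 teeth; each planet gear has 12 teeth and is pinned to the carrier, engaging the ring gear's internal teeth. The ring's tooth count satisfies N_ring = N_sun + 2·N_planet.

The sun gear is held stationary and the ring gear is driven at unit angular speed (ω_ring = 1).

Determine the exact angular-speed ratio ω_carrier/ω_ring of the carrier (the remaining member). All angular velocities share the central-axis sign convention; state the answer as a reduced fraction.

21/34

N_ring = 39 + 2·12 = 63
39(ω_s−ω_c) = −63(ω_r−ω_c),  ω_s=0, ω_r=1
39(0−ω_c) = −63(1−ω_c)  ⇒  102ω_c = 63  ⇒  ω_c = 21/34
ω_c/ω_r = 21/34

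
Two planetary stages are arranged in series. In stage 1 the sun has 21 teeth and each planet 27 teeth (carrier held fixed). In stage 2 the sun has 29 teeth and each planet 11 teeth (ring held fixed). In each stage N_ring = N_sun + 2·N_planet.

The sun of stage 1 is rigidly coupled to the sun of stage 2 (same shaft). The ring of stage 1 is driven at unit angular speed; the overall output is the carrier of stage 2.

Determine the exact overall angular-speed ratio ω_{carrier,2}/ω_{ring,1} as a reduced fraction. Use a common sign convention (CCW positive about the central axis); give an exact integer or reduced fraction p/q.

-145/112

Stage 1: N_ring = 21 + 2·27 = 75
Stage 1: 21(ω_s−ω_c) = −75(ω_r−ω_c),  ω_c=0, ω_r=1
Stage 1: ω_s = 0 − (75/21)(1−0) = -25/7
  ⇒ ω_s¹/ω_r¹ = -25/7
Stage 2: N_ring = 29 + 2·11 = 51
Stage 2: 29(ω_s−ω_c) = −51(ω_r−ω_c),  ω_r=0, ω_s=1
Stage 2: 29(1−ω_c) = −51(0−ω_c)  ⇒  80ω_c = 29  ⇒  ω_c = 29/80
  ⇒ ω_c²/ω_s² = 29/80
Coupling ω_s² = ω_s¹ ⇒ overall = -25/7 × 29/80 = -145/112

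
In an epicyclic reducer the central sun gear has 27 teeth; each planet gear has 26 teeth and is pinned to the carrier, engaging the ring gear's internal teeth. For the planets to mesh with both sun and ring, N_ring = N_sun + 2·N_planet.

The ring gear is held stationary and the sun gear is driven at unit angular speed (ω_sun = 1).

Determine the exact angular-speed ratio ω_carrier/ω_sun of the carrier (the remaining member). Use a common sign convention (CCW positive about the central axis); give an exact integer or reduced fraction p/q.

27/106

N_ring = 27 + 2·26 = 79
27(ω_s−ω_c) = −79(ω_r−ω_c),  ω_r=0, ω_s=1
27(1−ω_c) = −79(0−ω_c)  ⇒  106ω_c = 27  ⇒  ω_c = 27/106
ω_c/ω_s = 27/106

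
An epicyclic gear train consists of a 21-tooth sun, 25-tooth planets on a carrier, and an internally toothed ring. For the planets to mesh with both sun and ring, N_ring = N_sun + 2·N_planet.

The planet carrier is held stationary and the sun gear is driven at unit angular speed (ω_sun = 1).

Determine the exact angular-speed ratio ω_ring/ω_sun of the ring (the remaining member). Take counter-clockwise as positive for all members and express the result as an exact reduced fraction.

N_ring = 21 + 2·25 = 71
21(ω_s−ω_c) = −71(ω_r−ω_c),  ω_c=0, ω_s=1
ω_r = 0 − (21/71)(1−0) = -21/71
ω_r/ω_s = -21/71

-21/71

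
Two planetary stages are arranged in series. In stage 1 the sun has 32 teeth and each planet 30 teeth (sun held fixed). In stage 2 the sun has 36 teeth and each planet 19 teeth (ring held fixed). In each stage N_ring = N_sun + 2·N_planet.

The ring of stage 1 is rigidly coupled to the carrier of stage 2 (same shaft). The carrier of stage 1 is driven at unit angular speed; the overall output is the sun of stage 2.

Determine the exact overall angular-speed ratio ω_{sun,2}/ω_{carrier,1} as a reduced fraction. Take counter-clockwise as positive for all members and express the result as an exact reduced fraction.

Stage 1: N_ring = 32 + 2·30 = 92
Stage 1: 32(ω_s−ω_c) = −92(ω_r−ω_c),  ω_s=0, ω_c=1
Stage 1: ω_r = 1 − (32/92)(0−1) = 31/23
  ⇒ ω_r¹/ω_c¹ = 31/23
Stage 2: N_ring = 36 + 2·19 = 74
Stage 2: 36(ω_s−ω_c) = −74(ω_r−ω_c),  ω_r=0, ω_c=1
Stage 2: ω_s = 1 − (74/36)(0−1) = 55/18
  ⇒ ω_s²/ω_c² = 55/18
Coupling ω_c² = ω_r¹ ⇒ overall = 31/23 × 55/18 = 1705/414

1705/414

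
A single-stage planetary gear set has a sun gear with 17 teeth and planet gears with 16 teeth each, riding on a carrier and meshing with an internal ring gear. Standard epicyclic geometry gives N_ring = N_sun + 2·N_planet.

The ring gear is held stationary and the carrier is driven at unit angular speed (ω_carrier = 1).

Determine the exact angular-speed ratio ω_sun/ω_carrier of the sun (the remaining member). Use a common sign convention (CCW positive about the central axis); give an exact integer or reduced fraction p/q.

66/17

N_ring = 17 + 2·16 = 49
17(ω_s−ω_c) = −49(ω_r−ω_c),  ω_r=0, ω_c=1
ω_s = 1 − (49/17)(0−1) = 66/17
ω_s/ω_c = 66/17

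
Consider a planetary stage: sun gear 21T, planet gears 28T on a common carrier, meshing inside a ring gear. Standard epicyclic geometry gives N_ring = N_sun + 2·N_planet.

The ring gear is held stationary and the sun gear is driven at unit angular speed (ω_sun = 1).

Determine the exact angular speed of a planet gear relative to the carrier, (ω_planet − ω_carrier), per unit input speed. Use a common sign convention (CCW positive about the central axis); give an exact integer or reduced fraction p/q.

-33/56

N_ring = 21 + 2·28 = 77
21(ω_s−ω_c) = −77(ω_r−ω_c),  ω_r=0, ω_s=1
21(1−ω_c) = −77(0−ω_c)  ⇒  98ω_c = 21  ⇒  ω_c = 3/14
sun–planet: 21·(1−3/14) = −28·(ω_p−ω_c)  ⇒  ω_p−ω_c = −(21/28)·(11/14) = -33/56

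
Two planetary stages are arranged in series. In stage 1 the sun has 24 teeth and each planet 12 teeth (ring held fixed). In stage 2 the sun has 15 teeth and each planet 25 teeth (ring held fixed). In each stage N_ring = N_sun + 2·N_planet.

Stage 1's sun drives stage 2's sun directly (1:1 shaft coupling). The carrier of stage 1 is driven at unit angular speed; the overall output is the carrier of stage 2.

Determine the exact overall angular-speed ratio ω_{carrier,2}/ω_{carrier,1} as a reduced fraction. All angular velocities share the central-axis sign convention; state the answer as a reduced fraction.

Stage 1: N_ring = 24 + 2·12 = 48
Stage 1: 24(ω_s−ω_c) = −48(ω_r−ω_c),  ω_r=0, ω_c=1
Stage 1: ω_s = 1 − (48/24)(0−1) = 3
  ⇒ ω_s¹/ω_c¹ = 3
Stage 2: N_ring = 15 + 2·25 = 65
Stage 2: 15(ω_s−ω_c) = −65(ω_r−ω_c),  ω_r=0, ω_s=1
Stage 2: 15(1−ω_c) = −65(0−ω_c)  ⇒  80ω_c = 15  ⇒  ω_c = 3/16
  ⇒ ω_c²/ω_s² = 3/16
Coupling ω_s² = ω_s¹ ⇒ overall = 3 × 3/16 = 9/16

9/16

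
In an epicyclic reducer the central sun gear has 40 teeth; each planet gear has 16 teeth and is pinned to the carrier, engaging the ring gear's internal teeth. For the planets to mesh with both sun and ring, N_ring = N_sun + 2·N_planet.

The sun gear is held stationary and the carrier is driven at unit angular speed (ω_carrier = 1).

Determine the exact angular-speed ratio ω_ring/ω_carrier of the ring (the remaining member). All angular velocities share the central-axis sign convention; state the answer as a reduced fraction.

N_ring = 40 + 2·16 = 72
40(ω_s−ω_c) = −72(ω_r−ω_c),  ω_s=0, ω_c=1
ω_r = 1 − (40/72)(0−1) = 14/9
ω_r/ω_c = 14/9

14/9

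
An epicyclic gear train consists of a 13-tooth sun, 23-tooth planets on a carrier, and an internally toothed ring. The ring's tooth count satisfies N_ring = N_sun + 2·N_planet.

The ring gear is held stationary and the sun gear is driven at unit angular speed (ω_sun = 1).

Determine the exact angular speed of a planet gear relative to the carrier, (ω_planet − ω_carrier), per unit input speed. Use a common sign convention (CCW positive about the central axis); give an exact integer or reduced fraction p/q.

N_ring = 13 + 2·23 = 59
13(ω_s−ω_c) = −59(ω_r−ω_c),  ω_r=0, ω_s=1
13(1−ω_c) = −59(0−ω_c)  ⇒  72ω_c = 13  ⇒  ω_c = 13/72
sun–planet: 13·(1−13/72) = −23·(ω_p−ω_c)  ⇒  ω_p−ω_c = −(13/23)·(59/72) = -767/1656

-767/1656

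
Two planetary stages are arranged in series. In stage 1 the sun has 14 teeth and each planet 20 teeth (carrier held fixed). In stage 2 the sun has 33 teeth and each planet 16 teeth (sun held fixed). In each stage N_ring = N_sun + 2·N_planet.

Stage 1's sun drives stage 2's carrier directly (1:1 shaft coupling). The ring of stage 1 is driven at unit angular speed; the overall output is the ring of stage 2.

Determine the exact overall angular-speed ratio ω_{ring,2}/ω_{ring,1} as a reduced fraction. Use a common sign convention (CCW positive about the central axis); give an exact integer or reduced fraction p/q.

-378/65

Stage 1: N_ring = 14 + 2·20 = 54
Stage 1: 14(ω_s−ω_c) = −54(ω_r−ω_c),  ω_c=0, ω_r=1
Stage 1: ω_s = 0 − (54/14)(1−0) = -27/7
  ⇒ ω_s¹/ω_r¹ = -27/7
Stage 2: N_ring = 33 + 2·16 = 65
Stage 2: 33(ω_s−ω_c) = −65(ω_r−ω_c),  ω_s=0, ω_c=1
Stage 2: ω_r = 1 − (33/65)(0−1) = 98/65
  ⇒ ω_r²/ω_c² = 98/65
Coupling ω_c² = ω_s¹ ⇒ overall = -27/7 × 98/65 = -378/65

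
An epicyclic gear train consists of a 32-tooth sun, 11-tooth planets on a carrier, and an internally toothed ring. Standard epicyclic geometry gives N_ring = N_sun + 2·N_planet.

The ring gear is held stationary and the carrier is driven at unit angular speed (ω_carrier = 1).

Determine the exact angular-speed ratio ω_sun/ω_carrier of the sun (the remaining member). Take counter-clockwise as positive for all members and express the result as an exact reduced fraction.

43/16

N_ring = 32 + 2·11 = 54
32(ω_s−ω_c) = −54(ω_r−ω_c),  ω_r=0, ω_c=1
ω_s = 1 − (54/32)(0−1) = 43/16
ω_s/ω_c = 43/16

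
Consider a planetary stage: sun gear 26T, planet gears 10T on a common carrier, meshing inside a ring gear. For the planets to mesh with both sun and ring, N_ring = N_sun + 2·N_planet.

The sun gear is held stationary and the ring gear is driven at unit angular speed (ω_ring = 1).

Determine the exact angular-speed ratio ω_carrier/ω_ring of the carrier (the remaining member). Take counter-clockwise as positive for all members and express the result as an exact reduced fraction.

N_ring = 26 + 2·10 = 46
26(ω_s−ω_c) = −46(ω_r−ω_c),  ω_s=0, ω_r=1
26(0−ω_c) = −46(1−ω_c)  ⇒  72ω_c = 46  ⇒  ω_c = 23/36
ω_c/ω_r = 23/36

23/36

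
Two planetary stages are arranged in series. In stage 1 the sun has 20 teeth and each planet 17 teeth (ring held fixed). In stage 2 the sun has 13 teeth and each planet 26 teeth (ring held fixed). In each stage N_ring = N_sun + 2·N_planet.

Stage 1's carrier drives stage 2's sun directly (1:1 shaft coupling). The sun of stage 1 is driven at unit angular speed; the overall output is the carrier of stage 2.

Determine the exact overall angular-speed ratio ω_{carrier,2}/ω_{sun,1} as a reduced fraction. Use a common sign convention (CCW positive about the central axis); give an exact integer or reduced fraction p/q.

Stage 1: N_ring = 20 + 2·17 = 54
Stage 1: 20(ω_s−ω_c) = −54(ω_r−ω_c),  ω_r=0, ω_s=1
Stage 1: 20(1−ω_c) = −54(0−ω_c)  ⇒  74ω_c = 20  ⇒  ω_c = 10/37
  ⇒ ω_c¹/ω_s¹ = 10/37
Stage 2: N_ring = 13 + 2·26 = 65
Stage 2: 13(ω_s−ω_c) = −65(ω_r−ω_c),  ω_r=0, ω_s=1
Stage 2: 13(1−ω_c) = −65(0−ω_c)  ⇒  78ω_c = 13  ⇒  ω_c = 1/6
  ⇒ ω_c²/ω_s² = 1/6
Coupling ω_s² = ω_c¹ ⇒ overall = 10/37 × 1/6 = 5/111

5/111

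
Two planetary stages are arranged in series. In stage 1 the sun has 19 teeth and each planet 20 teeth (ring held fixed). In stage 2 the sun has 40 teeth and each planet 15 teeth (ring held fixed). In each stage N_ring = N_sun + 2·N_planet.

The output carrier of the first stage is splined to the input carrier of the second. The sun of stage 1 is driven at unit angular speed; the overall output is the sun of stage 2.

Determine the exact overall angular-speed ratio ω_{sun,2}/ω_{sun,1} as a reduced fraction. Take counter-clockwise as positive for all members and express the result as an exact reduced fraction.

Stage 1: N_ring = 19 + 2·20 = 59
Stage 1: 19(ω_s−ω_c) = −59(ω_r−ω_c),  ω_r=0, ω_s=1
Stage 1: 19(1−ω_c) = −59(0−ω_c)  ⇒  78ω_c = 19  ⇒  ω_c = 19/78
  ⇒ ω_c¹/ω_s¹ = 19/78
Stage 2: N_ring = 40 + 2·15 = 70
Stage 2: 40(ω_s−ω_c) = −70(ω_r−ω_c),  ω_r=0, ω_c=1
Stage 2: ω_s = 1 − (70/40)(0−1) = 11/4
  ⇒ ω_s²/ω_c² = 11/4
Coupling ω_c² = ω_c¹ ⇒ overall = 19/78 × 11/4 = 209/312

209/312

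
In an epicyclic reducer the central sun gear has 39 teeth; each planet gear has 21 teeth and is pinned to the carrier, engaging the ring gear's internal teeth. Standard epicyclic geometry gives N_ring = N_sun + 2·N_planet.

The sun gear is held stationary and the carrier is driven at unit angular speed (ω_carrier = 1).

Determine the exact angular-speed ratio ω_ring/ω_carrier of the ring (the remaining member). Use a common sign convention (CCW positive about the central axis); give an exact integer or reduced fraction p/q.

40/27

N_ring = 39 + 2·21 = 81
39(ω_s−ω_c) = −81(ω_r−ω_c),  ω_s=0, ω_c=1
ω_r = 1 − (39/81)(0−1) = 40/27
ω_r/ω_c = 40/27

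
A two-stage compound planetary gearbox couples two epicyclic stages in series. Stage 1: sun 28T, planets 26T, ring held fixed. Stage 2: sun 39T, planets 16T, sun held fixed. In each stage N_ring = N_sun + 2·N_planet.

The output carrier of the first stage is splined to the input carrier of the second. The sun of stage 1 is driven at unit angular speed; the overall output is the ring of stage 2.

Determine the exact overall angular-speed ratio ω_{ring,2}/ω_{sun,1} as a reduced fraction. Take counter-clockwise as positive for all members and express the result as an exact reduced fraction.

Stage 1: N_ring = 28 + 2·26 = 80
Stage 1: 28(ω_s−ω_c) = −80(ω_r−ω_c),  ω_r=0, ω_s=1
Stage 1: 28(1−ω_c) = −80(0−ω_c)  ⇒  108ω_c = 28  ⇒  ω_c = 7/27
  ⇒ ω_c¹/ω_s¹ = 7/27
Stage 2: N_ring = 39 + 2·16 = 71
Stage 2: 39(ω_s−ω_c) = −71(ω_r−ω_c),  ω_s=0, ω_c=1
Stage 2: ω_r = 1 − (39/71)(0−1) = 110/71
  ⇒ ω_r²/ω_c² = 110/71
Coupling ω_c² = ω_c¹ ⇒ overall = 7/27 × 110/71 = 770/1917

770/1917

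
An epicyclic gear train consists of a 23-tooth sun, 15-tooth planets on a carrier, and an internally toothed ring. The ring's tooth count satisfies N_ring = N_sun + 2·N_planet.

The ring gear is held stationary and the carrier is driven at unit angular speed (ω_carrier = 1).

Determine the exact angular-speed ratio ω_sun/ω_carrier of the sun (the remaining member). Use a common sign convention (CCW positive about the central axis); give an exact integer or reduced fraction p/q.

N_ring = 23 + 2·15 = 53
23(ω_s−ω_c) = −53(ω_r−ω_c),  ω_r=0, ω_c=1
ω_s = 1 − (53/23)(0−1) = 76/23
ω_s/ω_c = 76/23

76/23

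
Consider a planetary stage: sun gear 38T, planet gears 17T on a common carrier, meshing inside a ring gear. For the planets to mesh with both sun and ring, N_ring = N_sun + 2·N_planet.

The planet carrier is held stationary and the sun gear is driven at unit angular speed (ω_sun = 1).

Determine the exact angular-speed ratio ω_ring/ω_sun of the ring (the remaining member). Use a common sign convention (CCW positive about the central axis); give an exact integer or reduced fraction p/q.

N_ring = 38 + 2·17 = 72
38(ω_s−ω_c) = −72(ω_r−ω_c),  ω_c=0, ω_s=1
ω_r = 0 − (38/72)(1−0) = -19/36
ω_r/ω_s = -19/36

-19/36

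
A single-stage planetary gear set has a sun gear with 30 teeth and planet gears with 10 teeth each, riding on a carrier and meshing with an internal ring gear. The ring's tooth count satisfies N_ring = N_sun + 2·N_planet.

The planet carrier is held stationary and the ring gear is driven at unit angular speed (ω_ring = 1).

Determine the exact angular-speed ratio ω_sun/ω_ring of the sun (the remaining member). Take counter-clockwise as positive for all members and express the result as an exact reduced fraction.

-5/3

N_ring = 30 + 2·10 = 50
30(ω_s−ω_c) = −50(ω_r−ω_c),  ω_c=0, ω_r=1
ω_s = 0 − (50/30)(1−0) = -5/3
ω_s/ω_r = -5/3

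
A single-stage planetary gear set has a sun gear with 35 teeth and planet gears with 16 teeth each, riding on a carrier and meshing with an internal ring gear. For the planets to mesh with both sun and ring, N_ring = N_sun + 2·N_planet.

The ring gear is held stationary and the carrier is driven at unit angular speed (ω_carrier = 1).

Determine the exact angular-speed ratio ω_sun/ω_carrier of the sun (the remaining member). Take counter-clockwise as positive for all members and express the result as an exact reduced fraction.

N_ring = 35 + 2·16 = 67
35(ω_s−ω_c) = −67(ω_r−ω_c),  ω_r=0, ω_c=1
ω_s = 1 − (67/35)(0−1) = 102/35
ω_s/ω_c = 102/35

102/35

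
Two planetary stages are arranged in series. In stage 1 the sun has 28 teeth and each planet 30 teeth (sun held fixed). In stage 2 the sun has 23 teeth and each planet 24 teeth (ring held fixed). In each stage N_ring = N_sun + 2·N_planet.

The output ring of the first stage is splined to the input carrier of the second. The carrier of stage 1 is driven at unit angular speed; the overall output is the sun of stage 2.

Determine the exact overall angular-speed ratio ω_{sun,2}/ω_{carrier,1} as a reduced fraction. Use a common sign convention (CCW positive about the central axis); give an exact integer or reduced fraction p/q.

Stage 1: N_ring = 28 + 2·30 = 88
Stage 1: 28(ω_s−ω_c) = −88(ω_r−ω_c),  ω_s=0, ω_c=1
Stage 1: ω_r = 1 − (28/88)(0−1) = 29/22
  ⇒ ω_r¹/ω_c¹ = 29/22
Stage 2: N_ring = 23 + 2·24 = 71
Stage 2: 23(ω_s−ω_c) = −71(ω_r−ω_c),  ω_r=0, ω_c=1
Stage 2: ω_s = 1 − (71/23)(0−1) = 94/23
  ⇒ ω_s²/ω_c² = 94/23
Coupling ω_c² = ω_r¹ ⇒ overall = 29/22 × 94/23 = 1363/253

1363/253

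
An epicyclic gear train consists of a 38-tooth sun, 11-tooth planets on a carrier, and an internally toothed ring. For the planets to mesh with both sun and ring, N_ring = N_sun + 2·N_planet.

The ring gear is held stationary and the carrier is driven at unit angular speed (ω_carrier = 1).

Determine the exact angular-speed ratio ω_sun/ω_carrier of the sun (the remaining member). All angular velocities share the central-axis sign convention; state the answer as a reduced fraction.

N_ring = 38 + 2·11 = 60
38(ω_s−ω_c) = −60(ω_r−ω_c),  ω_r=0, ω_c=1
ω_s = 1 − (60/38)(0−1) = 49/19
ω_s/ω_c = 49/19

49/19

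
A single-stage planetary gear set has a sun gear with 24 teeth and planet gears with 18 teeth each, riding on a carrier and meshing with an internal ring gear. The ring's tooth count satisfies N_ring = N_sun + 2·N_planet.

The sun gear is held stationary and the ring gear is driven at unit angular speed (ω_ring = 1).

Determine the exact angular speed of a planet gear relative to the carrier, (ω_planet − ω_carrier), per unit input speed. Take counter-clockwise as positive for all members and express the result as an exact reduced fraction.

N_ring = 24 + 2·18 = 60
24(ω_s−ω_c) = −60(ω_r−ω_c),  ω_s=0, ω_r=1
24(0−ω_c) = −60(1−ω_c)  ⇒  84ω_c = 60  ⇒  ω_c = 5/7
sun–planet: 24·(0−5/7) = −18·(ω_p−ω_c)  ⇒  ω_p−ω_c = −(24/18)·(-5/7) = 20/21

20/21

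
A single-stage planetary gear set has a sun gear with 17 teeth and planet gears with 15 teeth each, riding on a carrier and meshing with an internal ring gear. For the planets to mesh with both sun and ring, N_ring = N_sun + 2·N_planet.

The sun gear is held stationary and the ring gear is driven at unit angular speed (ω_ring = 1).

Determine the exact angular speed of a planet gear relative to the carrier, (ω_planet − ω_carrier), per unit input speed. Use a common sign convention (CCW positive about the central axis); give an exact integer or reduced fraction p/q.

N_ring = 17 + 2·15 = 47
17(ω_s−ω_c) = −47(ω_r−ω_c),  ω_s=0, ω_r=1
17(0−ω_c) = −47(1−ω_c)  ⇒  64ω_c = 47  ⇒  ω_c = 47/64
sun–planet: 17·(0−47/64) = −15·(ω_p−ω_c)  ⇒  ω_p−ω_c = −(17/15)·(-47/64) = 799/960

799/960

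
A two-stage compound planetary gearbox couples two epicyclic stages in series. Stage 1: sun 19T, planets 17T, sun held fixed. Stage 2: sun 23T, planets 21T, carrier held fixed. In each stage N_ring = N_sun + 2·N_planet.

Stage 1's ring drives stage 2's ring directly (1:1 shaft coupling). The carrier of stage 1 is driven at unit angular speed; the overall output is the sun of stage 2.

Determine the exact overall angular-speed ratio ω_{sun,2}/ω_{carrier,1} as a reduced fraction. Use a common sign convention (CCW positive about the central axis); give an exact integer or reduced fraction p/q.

-4680/1219

Stage 1: N_ring = 19 + 2·17 = 53
Stage 1: 19(ω_s−ω_c) = −53(ω_r−ω_c),  ω_s=0, ω_c=1
Stage 1: ω_r = 1 − (19/53)(0−1) = 72/53
  ⇒ ω_r¹/ω_c¹ = 72/53
Stage 2: N_ring = 23 + 2·21 = 65
Stage 2: 23(ω_s−ω_c) = −65(ω_r−ω_c),  ω_c=0, ω_r=1
Stage 2: ω_s = 0 − (65/23)(1−0) = -65/23
  ⇒ ω_s²/ω_r² = -65/23
Coupling ω_r² = ω_r¹ ⇒ overall = 72/53 × -65/23 = -4680/1219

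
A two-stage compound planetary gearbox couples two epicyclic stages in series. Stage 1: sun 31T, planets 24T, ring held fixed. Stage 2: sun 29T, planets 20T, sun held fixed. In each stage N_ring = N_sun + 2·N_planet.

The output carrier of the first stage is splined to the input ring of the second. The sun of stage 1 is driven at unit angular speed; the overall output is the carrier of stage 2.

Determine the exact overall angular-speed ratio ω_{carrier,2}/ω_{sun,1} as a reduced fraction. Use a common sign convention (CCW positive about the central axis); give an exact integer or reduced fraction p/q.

Stage 1: N_ring = 31 + 2·24 = 79
Stage 1: 31(ω_s−ω_c) = −79(ω_r−ω_c),  ω_r=0, ω_s=1
Stage 1: 31(1−ω_c) = −79(0−ω_c)  ⇒  110ω_c = 31  ⇒  ω_c = 31/110
  ⇒ ω_c¹/ω_s¹ = 31/110
Stage 2: N_ring = 29 + 2·20 = 69
Stage 2: 29(ω_s−ω_c) = −69(ω_r−ω_c),  ω_s=0, ω_r=1
Stage 2: 29(0−ω_c) = −69(1−ω_c)  ⇒  98ω_c = 69  ⇒  ω_c = 69/98
  ⇒ ω_c²/ω_r² = 69/98
Coupling ω_r² = ω_c¹ ⇒ overall = 31/110 × 69/98 = 2139/10780

2139/10780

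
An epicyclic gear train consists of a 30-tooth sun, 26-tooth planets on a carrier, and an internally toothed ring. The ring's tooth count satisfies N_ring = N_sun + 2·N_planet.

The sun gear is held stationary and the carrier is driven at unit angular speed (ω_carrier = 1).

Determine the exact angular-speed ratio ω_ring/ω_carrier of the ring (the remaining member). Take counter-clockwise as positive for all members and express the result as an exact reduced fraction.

N_ring = 30 + 2·26 = 82
30(ω_s−ω_c) = −82(ω_r−ω_c),  ω_s=0, ω_c=1
ω_r = 1 − (30/82)(0−1) = 56/41
ω_r/ω_c = 56/41

56/41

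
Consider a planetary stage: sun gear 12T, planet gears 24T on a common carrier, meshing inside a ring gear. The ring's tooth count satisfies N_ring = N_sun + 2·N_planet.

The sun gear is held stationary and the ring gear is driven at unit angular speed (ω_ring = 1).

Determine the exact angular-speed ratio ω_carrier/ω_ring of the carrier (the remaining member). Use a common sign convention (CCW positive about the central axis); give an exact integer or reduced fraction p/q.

N_ring = 12 + 2·24 = 60
12(ω_s−ω_c) = −60(ω_r−ω_c),  ω_s=0, ω_r=1
12(0−ω_c) = −60(1−ω_c)  ⇒  72ω_c = 60  ⇒  ω_c = 5/6
ω_c/ω_r = 5/6

5/6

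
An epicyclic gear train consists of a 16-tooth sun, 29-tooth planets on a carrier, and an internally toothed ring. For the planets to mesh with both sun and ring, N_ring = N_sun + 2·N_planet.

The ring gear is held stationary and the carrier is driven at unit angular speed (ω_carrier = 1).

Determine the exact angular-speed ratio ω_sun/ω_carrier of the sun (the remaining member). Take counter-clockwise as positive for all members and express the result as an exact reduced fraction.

45/8

N_ring = 16 + 2·29 = 74
16(ω_s−ω_c) = −74(ω_r−ω_c),  ω_r=0, ω_c=1
ω_s = 1 − (74/16)(0−1) = 45/8
ω_s/ω_c = 45/8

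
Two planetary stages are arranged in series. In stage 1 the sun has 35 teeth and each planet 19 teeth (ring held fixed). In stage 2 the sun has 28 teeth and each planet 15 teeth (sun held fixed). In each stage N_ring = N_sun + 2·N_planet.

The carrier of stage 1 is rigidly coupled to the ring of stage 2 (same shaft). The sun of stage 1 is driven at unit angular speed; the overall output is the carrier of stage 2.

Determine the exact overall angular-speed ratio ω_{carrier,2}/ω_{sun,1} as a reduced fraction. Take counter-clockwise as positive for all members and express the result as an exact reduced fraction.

1015/4644

Stage 1: N_ring = 35 + 2·19 = 73
Stage 1: 35(ω_s−ω_c) = −73(ω_r−ω_c),  ω_r=0, ω_s=1
Stage 1: 35(1−ω_c) = −73(0−ω_c)  ⇒  108ω_c = 35  ⇒  ω_c = 35/108
  ⇒ ω_c¹/ω_s¹ = 35/108
Stage 2: N_ring = 28 + 2·15 = 58
Stage 2: 28(ω_s−ω_c) = −58(ω_r−ω_c),  ω_s=0, ω_r=1
Stage 2: 28(0−ω_c) = −58(1−ω_c)  ⇒  86ω_c = 58  ⇒  ω_c = 29/43
  ⇒ ω_c²/ω_r² = 29/43
Coupling ω_r² = ω_c¹ ⇒ overall = 35/108 × 29/43 = 1015/4644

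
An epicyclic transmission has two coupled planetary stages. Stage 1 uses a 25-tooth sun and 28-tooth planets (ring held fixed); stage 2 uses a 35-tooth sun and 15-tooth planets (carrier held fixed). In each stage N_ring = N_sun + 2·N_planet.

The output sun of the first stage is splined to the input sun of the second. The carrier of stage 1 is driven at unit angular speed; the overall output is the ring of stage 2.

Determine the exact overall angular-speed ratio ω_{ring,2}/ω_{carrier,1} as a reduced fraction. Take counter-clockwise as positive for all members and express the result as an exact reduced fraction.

Stage 1: N_ring = 25 + 2·28 = 81
Stage 1: 25(ω_s−ω_c) = −81(ω_r−ω_c),  ω_r=0, ω_c=1
Stage 1: ω_s = 1 − (81/25)(0−1) = 106/25
  ⇒ ω_s¹/ω_c¹ = 106/25
Stage 2: N_ring = 35 + 2·15 = 65
Stage 2: 35(ω_s−ω_c) = −65(ω_r−ω_c),  ω_c=0, ω_s=1
Stage 2: ω_r = 0 − (35/65)(1−0) = -7/13
  ⇒ ω_r²/ω_s² = -7/13
Coupling ω_s² = ω_s¹ ⇒ overall = 106/25 × -7/13 = -742/325

-742/325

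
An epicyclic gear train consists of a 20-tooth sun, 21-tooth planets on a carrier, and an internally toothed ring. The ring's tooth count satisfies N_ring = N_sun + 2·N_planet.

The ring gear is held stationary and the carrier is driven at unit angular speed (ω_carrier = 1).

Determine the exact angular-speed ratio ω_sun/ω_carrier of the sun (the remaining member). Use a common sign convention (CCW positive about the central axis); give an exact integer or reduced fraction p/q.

N_ring = 20 + 2·21 = 62
20(ω_s−ω_c) = −62(ω_r−ω_c),  ω_r=0, ω_c=1
ω_s = 1 − (62/20)(0−1) = 41/10
ω_s/ω_c = 41/10

41/10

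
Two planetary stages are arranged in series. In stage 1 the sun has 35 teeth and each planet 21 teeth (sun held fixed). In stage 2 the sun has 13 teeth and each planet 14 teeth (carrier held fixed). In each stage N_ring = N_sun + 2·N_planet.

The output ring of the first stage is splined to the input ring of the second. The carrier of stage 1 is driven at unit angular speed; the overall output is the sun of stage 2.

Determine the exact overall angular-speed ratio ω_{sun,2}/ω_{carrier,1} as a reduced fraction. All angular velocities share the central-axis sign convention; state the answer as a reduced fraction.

-656/143

Stage 1: N_ring = 35 + 2·21 = 77
Stage 1: 35(ω_s−ω_c) = −77(ω_r−ω_c),  ω_s=0, ω_c=1
Stage 1: ω_r = 1 − (35/77)(0−1) = 16/11
  ⇒ ω_r¹/ω_c¹ = 16/11
Stage 2: N_ring = 13 + 2·14 = 41
Stage 2: 13(ω_s−ω_c) = −41(ω_r−ω_c),  ω_c=0, ω_r=1
Stage 2: ω_s = 0 − (41/13)(1−0) = -41/13
  ⇒ ω_s²/ω_r² = -41/13
Coupling ω_r² = ω_r¹ ⇒ overall = 16/11 × -41/13 = -656/143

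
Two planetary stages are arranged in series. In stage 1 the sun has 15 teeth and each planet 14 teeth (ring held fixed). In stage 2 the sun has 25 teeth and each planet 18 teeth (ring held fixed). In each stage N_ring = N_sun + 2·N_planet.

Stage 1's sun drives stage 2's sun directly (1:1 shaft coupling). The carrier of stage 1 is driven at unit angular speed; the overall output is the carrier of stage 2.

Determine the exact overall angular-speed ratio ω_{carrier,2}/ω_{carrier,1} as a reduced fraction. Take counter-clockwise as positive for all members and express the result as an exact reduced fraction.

Stage 1: N_ring = 15 + 2·14 = 43
Stage 1: 15(ω_s−ω_c) = −43(ω_r−ω_c),  ω_r=0, ω_c=1
Stage 1: ω_s = 1 − (43/15)(0−1) = 58/15
  ⇒ ω_s¹/ω_c¹ = 58/15
Stage 2: N_ring = 25 + 2·18 = 61
Stage 2: 25(ω_s−ω_c) = −61(ω_r−ω_c),  ω_r=0, ω_s=1
Stage 2: 25(1−ω_c) = −61(0−ω_c)  ⇒  86ω_c = 25  ⇒  ω_c = 25/86
  ⇒ ω_c²/ω_s² = 25/86
Coupling ω_s² = ω_s¹ ⇒ overall = 58/15 × 25/86 = 145/129

145/129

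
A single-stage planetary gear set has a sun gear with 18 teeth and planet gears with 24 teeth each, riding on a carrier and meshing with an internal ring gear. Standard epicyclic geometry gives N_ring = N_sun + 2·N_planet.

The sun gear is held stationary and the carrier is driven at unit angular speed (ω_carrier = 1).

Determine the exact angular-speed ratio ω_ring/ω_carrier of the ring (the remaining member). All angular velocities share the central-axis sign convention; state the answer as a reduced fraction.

14/11

N_ring = 18 + 2·24 = 66
18(ω_s−ω_c) = −66(ω_r−ω_c),  ω_s=0, ω_c=1
ω_r = 1 − (18/66)(0−1) = 14/11
ω_r/ω_c = 14/11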